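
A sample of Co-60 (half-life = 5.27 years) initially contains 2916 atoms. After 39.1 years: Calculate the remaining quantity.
N = N₀(1/2)^(t/t½) = 17.03 atoms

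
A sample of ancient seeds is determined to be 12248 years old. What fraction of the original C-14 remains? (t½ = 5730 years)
N/N₀ = (1/2)^(t/t½) = 0.2273 = 22.7%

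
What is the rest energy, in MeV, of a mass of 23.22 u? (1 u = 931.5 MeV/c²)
E = mc² = 21630 MeV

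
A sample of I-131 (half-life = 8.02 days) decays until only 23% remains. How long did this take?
t = t½ × log₂(N₀/N) = 17 days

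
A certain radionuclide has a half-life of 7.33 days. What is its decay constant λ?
λ = ln(2)/t½ = 0.09456 day⁻¹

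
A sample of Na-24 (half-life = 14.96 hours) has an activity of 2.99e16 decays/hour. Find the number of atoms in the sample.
N = A/λ = 6.453e17 atoms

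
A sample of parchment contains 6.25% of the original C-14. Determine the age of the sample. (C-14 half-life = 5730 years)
Age = t½ × log₂(1/ratio) = 22920 years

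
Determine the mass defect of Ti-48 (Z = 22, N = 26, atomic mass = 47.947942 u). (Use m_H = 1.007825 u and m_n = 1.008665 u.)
Δm = Z·m_H + N·m_n − M = 0.4495 u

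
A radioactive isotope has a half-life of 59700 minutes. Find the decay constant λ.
λ = ln(2)/t½ = 1.161e-5 minute⁻¹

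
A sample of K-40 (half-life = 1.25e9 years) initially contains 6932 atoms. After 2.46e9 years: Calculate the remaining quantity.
N = N₀(1/2)^(t/t½) = 1772 atoms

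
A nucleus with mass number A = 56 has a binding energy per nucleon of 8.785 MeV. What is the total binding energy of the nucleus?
B.E. = 8.785 × 56 = 492 MeV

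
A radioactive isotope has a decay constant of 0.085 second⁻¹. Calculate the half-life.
t½ = ln(2)/λ = 8.155 seconds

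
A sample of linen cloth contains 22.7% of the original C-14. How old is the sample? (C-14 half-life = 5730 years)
Age = t½ × log₂(1/ratio) = 12260 years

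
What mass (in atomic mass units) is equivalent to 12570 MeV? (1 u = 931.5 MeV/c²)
m = E/c² = 13.49 u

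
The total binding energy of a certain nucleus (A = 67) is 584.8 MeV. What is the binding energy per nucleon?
B.E./A = 584.8/67 = 8.728 MeV/nucleon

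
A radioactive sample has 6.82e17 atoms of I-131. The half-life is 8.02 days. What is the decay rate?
A = λN = 5.894e16 decays/day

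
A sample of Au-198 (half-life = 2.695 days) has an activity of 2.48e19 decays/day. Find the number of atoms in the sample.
N = A/λ = 9.642e19 atoms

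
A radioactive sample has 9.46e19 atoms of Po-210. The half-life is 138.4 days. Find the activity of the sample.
A = λN = 4.738e17 decays/day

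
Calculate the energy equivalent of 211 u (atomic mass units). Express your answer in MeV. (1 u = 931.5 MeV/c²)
E = mc² = 1.965e5 MeV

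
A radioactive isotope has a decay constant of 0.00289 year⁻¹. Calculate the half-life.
t½ = ln(2)/λ = 239.8 years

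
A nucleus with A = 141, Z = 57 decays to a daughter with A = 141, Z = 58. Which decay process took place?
ΔA = 0, ΔZ = +1 ⇒ beta-minus decay (β⁻)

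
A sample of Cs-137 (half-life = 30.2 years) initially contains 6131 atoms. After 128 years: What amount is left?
N = N₀(1/2)^(t/t½) = 324.8 atoms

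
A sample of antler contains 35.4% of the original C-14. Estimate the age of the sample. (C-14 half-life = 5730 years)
Age = t½ × log₂(1/ratio) = 8585 years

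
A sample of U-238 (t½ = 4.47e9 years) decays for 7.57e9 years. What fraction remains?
N/N₀ = (1/2)^(t/t½) = 0.3092 = 30.9%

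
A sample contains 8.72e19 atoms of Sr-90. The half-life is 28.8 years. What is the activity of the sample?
A = λN = 2.099e18 decays/year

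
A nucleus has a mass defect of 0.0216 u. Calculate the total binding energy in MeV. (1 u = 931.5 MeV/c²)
B.E. = Δm × 931.5 = 20.12 MeV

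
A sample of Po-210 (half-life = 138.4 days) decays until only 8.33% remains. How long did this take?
t = t½ × log₂(N₀/N) = 496.2 days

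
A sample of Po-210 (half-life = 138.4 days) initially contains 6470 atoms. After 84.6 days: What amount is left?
N = N₀(1/2)^(t/t½) = 4235 atoms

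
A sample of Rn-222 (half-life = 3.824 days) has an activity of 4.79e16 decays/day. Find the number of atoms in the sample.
N = A/λ = 2.643e17 atoms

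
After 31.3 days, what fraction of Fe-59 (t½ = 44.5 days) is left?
N/N₀ = (1/2)^(t/t½) = 0.6141 = 61.4%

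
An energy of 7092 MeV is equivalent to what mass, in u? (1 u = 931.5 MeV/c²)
m = E/c² = 7.614 u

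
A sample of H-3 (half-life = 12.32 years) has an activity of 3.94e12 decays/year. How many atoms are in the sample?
N = A/λ = 7.003e13 atoms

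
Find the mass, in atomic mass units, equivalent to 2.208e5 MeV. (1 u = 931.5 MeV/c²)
m = E/c² = 237 u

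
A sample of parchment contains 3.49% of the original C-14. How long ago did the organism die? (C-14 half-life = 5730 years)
Age = t½ × log₂(1/ratio) = 27740 years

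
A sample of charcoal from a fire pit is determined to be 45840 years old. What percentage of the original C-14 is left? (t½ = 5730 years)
N/N₀ = (1/2)^(t/t½) = 0.003906 = 0.391%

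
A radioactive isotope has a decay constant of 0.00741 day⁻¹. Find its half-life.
t½ = ln(2)/λ = 93.54 days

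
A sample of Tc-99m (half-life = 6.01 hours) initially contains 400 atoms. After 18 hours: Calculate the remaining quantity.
N = N₀(1/2)^(t/t½) = 50.17 atoms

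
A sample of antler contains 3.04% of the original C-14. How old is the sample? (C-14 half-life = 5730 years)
Age = t½ × log₂(1/ratio) = 28880 years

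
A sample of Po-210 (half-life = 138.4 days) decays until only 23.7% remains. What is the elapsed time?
t = t½ × log₂(N₀/N) = 287.5 days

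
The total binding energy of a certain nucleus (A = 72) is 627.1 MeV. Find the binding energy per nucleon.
B.E./A = 627.1/72 = 8.71 MeV/nucleon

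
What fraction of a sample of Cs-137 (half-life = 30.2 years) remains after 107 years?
N/N₀ = (1/2)^(t/t½) = 0.08579 = 8.58%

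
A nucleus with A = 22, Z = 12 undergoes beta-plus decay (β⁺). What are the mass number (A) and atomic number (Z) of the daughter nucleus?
Daughter: A = 22, Z = 11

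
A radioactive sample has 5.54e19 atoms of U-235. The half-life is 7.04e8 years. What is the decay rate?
A = λN = 5.455e10 decays/year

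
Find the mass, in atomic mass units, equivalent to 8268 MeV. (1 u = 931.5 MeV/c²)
m = E/c² = 8.876 u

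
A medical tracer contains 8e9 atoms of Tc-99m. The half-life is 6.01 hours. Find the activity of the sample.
A = λN = 9.227e8 decays/hour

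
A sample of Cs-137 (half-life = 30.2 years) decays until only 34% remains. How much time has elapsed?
t = t½ × log₂(N₀/N) = 47 years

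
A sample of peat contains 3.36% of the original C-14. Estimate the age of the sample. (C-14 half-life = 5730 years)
Age = t½ × log₂(1/ratio) = 28050 years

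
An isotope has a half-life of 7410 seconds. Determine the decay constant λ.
λ = ln(2)/t½ = 9.354e-5 second⁻¹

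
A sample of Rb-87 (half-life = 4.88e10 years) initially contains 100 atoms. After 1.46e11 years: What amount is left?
N = N₀(1/2)^(t/t½) = 12.57 atoms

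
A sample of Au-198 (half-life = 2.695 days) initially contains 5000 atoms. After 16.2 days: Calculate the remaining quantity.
N = N₀(1/2)^(t/t½) = 77.52 atoms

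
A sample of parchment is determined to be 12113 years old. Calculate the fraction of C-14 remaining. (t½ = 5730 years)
N/N₀ = (1/2)^(t/t½) = 0.231 = 23.1%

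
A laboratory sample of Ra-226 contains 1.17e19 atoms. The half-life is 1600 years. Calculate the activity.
A = λN = 5.069e15 decays/year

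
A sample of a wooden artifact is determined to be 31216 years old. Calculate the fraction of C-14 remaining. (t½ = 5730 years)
N/N₀ = (1/2)^(t/t½) = 0.02291 = 2.29%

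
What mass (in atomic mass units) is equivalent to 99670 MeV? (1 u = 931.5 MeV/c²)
m = E/c² = 107 u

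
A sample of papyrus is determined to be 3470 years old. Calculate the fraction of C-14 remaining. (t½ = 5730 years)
N/N₀ = (1/2)^(t/t½) = 0.6572 = 65.7%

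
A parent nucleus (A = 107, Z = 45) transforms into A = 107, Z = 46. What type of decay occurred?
ΔA = 0, ΔZ = +1 ⇒ beta-minus decay (β⁻)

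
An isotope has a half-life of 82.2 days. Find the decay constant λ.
λ = ln(2)/t½ = 0.008432 day⁻¹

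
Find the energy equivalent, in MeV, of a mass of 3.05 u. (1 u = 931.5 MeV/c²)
E = mc² = 2841 MeV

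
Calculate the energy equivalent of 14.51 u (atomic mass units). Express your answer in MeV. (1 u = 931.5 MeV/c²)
E = mc² = 13520 MeV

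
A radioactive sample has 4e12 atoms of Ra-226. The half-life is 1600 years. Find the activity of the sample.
A = λN = 1.733e9 decays/year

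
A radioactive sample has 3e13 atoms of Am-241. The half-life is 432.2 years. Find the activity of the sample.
A = λN = 4.811e10 decays/year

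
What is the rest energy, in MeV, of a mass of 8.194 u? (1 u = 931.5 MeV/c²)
E = mc² = 7633 MeV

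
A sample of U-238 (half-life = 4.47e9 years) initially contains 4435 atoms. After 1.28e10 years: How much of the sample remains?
N = N₀(1/2)^(t/t½) = 609.4 atoms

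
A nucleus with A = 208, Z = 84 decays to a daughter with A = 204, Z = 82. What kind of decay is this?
ΔA = -4, ΔZ = -2 ⇒ alpha decay (α)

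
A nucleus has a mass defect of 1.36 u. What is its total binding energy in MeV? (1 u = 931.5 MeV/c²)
B.E. = Δm × 931.5 = 1267 MeV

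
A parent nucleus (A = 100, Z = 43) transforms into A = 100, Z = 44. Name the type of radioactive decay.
ΔA = 0, ΔZ = +1 ⇒ beta-minus decay (β⁻)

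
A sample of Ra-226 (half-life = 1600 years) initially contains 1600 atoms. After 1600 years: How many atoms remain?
N = N₀(1/2)^(t/t½) = 800 atoms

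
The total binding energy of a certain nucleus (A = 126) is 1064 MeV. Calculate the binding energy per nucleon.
B.E./A = 1064/126 = 8.444 MeV/nucleon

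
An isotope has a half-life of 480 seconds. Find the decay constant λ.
λ = ln(2)/t½ = 0.001444 second⁻¹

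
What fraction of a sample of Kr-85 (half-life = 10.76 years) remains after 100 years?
N/N₀ = (1/2)^(t/t½) = 0.001593 = 0.159%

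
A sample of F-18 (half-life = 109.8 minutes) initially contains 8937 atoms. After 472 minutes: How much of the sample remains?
N = N₀(1/2)^(t/t½) = 454.1 atoms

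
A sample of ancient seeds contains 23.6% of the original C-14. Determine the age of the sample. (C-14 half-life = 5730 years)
Age = t½ × log₂(1/ratio) = 11940 years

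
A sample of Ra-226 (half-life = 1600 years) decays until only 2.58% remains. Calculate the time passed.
t = t½ × log₂(N₀/N) = 8442 years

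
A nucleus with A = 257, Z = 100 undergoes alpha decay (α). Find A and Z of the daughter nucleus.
Daughter: A = 253, Z = 98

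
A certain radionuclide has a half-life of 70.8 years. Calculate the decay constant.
λ = ln(2)/t½ = 0.00979 year⁻¹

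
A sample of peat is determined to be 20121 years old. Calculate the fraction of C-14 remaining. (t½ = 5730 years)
N/N₀ = (1/2)^(t/t½) = 0.08769 = 8.77%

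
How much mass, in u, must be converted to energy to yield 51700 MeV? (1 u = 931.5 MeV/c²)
m = E/c² = 55.5 u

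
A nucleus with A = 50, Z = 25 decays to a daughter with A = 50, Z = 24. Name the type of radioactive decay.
ΔA = 0, ΔZ = -1 ⇒ beta-plus decay (β⁺) or electron capture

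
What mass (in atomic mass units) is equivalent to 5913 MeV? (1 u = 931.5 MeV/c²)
m = E/c² = 6.348 u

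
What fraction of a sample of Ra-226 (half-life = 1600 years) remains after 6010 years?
N/N₀ = (1/2)^(t/t½) = 0.074 = 7.4%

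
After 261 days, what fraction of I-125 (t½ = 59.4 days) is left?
N/N₀ = (1/2)^(t/t½) = 0.04757 = 4.76%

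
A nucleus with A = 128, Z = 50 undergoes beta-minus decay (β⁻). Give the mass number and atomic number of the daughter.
Daughter: A = 128, Z = 51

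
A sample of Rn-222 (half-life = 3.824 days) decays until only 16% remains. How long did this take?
t = t½ × log₂(N₀/N) = 10.11 days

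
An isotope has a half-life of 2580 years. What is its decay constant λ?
λ = ln(2)/t½ = 2.687e-4 year⁻¹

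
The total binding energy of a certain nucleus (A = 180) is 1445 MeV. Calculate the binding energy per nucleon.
B.E./A = 1445/180 = 8.028 MeV/nucleon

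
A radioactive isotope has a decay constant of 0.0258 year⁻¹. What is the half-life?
t½ = ln(2)/λ = 26.87 years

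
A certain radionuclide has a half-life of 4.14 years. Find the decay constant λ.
λ = ln(2)/t½ = 0.1674 year⁻¹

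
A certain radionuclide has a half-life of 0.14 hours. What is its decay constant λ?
λ = ln(2)/t½ = 4.951 hour⁻¹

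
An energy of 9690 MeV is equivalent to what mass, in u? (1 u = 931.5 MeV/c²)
m = E/c² = 10.4 u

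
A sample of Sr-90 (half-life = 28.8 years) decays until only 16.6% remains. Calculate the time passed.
t = t½ × log₂(N₀/N) = 74.61 years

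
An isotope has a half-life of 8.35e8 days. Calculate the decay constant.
λ = ln(2)/t½ = 8.301e-10 day⁻¹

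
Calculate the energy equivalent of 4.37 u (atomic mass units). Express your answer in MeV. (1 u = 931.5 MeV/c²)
E = mc² = 4071 MeV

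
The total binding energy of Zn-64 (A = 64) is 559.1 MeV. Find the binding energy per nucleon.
B.E./A = 559.1/64 = 8.736 MeV/nucleon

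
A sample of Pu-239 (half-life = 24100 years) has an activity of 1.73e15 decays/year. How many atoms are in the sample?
N = A/λ = 6.015e19 atoms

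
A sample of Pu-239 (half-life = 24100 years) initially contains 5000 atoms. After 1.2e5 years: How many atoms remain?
N = N₀(1/2)^(t/t½) = 158.5 atoms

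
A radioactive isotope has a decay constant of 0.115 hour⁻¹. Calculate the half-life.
t½ = ln(2)/λ = 6.027 hours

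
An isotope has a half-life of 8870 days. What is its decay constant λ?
λ = ln(2)/t½ = 7.815e-5 day⁻¹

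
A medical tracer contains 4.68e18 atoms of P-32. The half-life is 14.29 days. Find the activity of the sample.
A = λN = 2.27e17 decays/day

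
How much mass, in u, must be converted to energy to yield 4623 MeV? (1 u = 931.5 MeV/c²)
m = E/c² = 4.963 u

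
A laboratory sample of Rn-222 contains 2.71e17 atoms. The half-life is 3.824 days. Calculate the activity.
A = λN = 4.912e16 decays/day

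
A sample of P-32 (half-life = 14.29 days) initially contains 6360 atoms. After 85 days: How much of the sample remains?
N = N₀(1/2)^(t/t½) = 103 atoms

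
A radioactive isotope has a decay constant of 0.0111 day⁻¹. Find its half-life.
t½ = ln(2)/λ = 62.45 days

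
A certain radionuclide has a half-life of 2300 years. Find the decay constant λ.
λ = ln(2)/t½ = 3.014e-4 year⁻¹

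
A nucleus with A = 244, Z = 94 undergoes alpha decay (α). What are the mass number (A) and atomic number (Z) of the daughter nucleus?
Daughter: A = 240, Z = 92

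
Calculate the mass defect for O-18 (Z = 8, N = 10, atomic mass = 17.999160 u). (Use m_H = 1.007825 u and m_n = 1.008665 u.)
Δm = Z·m_H + N·m_n − M = 0.1501 u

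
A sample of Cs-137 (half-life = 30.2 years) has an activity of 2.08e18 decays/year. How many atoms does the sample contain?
N = A/λ = 9.062e19 atoms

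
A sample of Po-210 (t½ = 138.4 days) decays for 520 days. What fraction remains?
N/N₀ = (1/2)^(t/t½) = 0.07395 = 7.4%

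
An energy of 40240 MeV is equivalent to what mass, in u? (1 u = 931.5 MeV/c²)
m = E/c² = 43.2 u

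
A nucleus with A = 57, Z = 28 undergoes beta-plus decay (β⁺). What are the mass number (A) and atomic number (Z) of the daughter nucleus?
Daughter: A = 57, Z = 27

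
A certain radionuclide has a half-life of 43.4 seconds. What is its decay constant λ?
λ = ln(2)/t½ = 0.01597 second⁻¹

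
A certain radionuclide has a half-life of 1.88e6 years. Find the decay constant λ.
λ = ln(2)/t½ = 3.687e-7 year⁻¹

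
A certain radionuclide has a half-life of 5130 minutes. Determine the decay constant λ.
λ = ln(2)/t½ = 1.351e-4 minute⁻¹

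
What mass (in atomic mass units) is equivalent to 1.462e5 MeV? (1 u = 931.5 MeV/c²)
m = E/c² = 157 u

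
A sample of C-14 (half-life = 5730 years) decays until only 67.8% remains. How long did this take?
t = t½ × log₂(N₀/N) = 3212 years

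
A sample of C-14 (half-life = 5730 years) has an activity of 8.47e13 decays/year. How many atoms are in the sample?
N = A/λ = 7.002e17 atoms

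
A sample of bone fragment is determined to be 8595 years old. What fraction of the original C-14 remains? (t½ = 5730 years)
N/N₀ = (1/2)^(t/t½) = 0.3536 = 35.4%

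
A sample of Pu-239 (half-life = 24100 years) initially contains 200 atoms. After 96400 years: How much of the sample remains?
N = N₀(1/2)^(t/t½) = 12.5 atoms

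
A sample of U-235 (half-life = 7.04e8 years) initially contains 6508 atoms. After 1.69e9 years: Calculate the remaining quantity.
N = N₀(1/2)^(t/t½) = 1233 atoms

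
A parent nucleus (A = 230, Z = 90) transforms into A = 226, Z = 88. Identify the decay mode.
ΔA = -4, ΔZ = -2 ⇒ alpha decay (α)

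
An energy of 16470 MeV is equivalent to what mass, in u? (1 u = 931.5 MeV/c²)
m = E/c² = 17.68 u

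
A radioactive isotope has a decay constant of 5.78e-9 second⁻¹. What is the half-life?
t½ = ln(2)/λ = 1.199e8 seconds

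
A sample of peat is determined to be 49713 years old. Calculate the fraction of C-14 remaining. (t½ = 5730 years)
N/N₀ = (1/2)^(t/t½) = 0.002445 = 0.245%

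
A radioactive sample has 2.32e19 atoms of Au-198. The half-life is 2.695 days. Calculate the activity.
A = λN = 5.967e18 decays/day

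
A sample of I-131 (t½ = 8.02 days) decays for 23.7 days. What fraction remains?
N/N₀ = (1/2)^(t/t½) = 0.129 = 12.9%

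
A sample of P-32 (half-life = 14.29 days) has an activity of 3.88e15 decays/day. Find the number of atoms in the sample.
N = A/λ = 7.999e16 atoms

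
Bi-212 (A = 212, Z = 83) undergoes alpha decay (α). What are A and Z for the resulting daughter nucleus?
Daughter: A = 208, Z = 81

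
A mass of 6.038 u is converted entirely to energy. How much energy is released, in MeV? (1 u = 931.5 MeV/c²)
E = mc² = 5624 MeV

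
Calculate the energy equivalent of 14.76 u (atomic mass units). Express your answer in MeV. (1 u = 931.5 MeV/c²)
E = mc² = 13750 MeV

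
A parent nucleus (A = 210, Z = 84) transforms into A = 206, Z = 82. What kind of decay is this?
ΔA = -4, ΔZ = -2 ⇒ alpha decay (α)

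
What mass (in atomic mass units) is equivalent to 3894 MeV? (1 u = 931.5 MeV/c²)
m = E/c² = 4.18 u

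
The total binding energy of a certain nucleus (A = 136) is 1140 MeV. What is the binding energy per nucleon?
B.E./A = 1140/136 = 8.382 MeV/nucleon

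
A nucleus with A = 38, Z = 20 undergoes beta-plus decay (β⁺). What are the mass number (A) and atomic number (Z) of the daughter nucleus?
Daughter: A = 38, Z = 19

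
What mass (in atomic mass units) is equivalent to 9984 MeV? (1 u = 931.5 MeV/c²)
m = E/c² = 10.72 u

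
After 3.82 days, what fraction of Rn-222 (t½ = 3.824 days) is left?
N/N₀ = (1/2)^(t/t½) = 0.5004 = 50%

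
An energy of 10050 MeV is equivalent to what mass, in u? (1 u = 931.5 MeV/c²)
m = E/c² = 10.79 u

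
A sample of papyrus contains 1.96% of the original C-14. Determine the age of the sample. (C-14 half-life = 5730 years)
Age = t½ × log₂(1/ratio) = 32510 years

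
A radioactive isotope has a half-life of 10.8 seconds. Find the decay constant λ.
λ = ln(2)/t½ = 0.06418 second⁻¹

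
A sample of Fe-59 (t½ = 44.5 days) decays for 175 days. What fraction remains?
N/N₀ = (1/2)^(t/t½) = 0.06549 = 6.55%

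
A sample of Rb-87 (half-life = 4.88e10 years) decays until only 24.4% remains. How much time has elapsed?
t = t½ × log₂(N₀/N) = 9.931e10 years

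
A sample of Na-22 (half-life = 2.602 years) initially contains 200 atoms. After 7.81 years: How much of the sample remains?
N = N₀(1/2)^(t/t½) = 24.97 atoms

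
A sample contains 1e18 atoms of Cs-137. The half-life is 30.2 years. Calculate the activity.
A = λN = 2.295e16 decays/year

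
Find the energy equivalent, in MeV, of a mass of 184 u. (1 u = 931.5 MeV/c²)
E = mc² = 1.714e5 MeV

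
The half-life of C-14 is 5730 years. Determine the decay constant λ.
λ = ln(2)/t½ = 1.21e-4 year⁻¹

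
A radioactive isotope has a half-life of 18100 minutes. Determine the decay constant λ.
λ = ln(2)/t½ = 3.83e-5 minute⁻¹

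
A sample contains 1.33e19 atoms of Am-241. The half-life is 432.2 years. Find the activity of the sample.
A = λN = 2.133e16 decays/year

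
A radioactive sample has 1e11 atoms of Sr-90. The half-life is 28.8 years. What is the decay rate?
A = λN = 2.407e9 decays/year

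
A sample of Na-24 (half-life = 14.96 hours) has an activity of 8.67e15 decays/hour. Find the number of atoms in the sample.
N = A/λ = 1.871e17 atoms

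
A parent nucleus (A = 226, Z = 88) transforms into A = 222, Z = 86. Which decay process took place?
ΔA = -4, ΔZ = -2 ⇒ alpha decay (α)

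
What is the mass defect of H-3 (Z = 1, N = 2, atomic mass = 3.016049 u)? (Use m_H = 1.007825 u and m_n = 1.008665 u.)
Δm = Z·m_H + N·m_n − M = 0.009106 u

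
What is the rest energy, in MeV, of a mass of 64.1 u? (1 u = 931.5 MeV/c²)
E = mc² = 59710 MeV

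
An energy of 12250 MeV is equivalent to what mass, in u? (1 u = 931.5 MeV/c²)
m = E/c² = 13.15 u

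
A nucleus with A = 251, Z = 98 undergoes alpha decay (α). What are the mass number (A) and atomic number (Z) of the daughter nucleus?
Daughter: A = 247, Z = 96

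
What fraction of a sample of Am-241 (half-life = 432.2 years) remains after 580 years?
N/N₀ = (1/2)^(t/t½) = 0.3945 = 39.4%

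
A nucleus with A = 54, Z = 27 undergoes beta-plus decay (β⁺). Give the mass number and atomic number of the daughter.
Daughter: A = 54, Z = 26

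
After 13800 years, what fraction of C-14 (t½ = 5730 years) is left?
N/N₀ = (1/2)^(t/t½) = 0.1884 = 18.8%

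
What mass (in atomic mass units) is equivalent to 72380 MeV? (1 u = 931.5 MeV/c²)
m = E/c² = 77.7 u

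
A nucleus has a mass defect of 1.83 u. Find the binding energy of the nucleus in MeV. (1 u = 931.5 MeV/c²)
B.E. = Δm × 931.5 = 1705 MeV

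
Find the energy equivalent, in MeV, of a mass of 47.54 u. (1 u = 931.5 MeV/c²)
E = mc² = 44280 MeV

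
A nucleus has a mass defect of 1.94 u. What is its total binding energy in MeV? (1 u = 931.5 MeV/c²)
B.E. = Δm × 931.5 = 1807 MeV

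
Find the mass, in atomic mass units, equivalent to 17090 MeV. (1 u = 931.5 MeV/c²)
m = E/c² = 18.35 u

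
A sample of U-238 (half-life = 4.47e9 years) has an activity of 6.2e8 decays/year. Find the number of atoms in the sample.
N = A/λ = 3.998e18 atoms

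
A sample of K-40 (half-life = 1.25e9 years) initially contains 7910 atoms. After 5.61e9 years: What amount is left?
N = N₀(1/2)^(t/t½) = 352.5 atoms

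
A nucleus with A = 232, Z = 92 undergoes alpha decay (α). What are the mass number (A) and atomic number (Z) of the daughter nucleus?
Daughter: A = 228, Z = 90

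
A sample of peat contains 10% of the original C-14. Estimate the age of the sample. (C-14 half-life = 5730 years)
Age = t½ × log₂(1/ratio) = 19030 years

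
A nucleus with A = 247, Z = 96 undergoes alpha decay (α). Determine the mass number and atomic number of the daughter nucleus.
Daughter: A = 243, Z = 94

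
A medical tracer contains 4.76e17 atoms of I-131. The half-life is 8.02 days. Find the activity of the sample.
A = λN = 4.114e16 decays/day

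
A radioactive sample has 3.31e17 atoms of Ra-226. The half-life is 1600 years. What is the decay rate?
A = λN = 1.434e14 decays/year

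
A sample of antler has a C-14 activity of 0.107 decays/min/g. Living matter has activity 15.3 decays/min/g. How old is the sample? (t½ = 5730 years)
Age = t½ × log₂(A₀/A) = 41030 years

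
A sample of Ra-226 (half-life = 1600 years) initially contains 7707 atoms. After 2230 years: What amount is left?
N = N₀(1/2)^(t/t½) = 2933 atoms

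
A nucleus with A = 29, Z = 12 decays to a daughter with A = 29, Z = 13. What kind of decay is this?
ΔA = 0, ΔZ = +1 ⇒ beta-minus decay (β⁻)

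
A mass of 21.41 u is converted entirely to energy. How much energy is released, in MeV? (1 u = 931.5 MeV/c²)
E = mc² = 19940 MeV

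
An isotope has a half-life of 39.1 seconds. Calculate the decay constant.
λ = ln(2)/t½ = 0.01773 second⁻¹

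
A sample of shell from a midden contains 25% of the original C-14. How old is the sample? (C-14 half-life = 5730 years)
Age = t½ × log₂(1/ratio) = 11460 years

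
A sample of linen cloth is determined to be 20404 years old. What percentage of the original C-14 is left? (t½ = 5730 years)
N/N₀ = (1/2)^(t/t½) = 0.08473 = 8.47%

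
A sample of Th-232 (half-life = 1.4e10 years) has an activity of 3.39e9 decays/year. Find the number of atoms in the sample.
N = A/λ = 6.847e19 atoms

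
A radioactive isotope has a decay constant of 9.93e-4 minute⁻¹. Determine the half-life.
t½ = ln(2)/λ = 698 minutes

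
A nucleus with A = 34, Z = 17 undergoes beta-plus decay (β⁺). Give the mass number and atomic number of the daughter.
Daughter: A = 34, Z = 16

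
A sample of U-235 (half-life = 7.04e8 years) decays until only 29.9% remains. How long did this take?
t = t½ × log₂(N₀/N) = 1.226e9 years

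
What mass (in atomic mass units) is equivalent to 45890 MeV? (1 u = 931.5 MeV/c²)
m = E/c² = 49.26 u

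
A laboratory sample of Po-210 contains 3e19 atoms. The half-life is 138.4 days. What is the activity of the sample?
A = λN = 1.502e17 decays/day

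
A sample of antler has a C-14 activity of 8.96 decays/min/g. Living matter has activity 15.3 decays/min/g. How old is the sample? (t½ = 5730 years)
Age = t½ × log₂(A₀/A) = 4423 years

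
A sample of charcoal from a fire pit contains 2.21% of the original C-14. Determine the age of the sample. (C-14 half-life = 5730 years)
Age = t½ × log₂(1/ratio) = 31510 years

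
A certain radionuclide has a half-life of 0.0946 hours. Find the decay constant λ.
λ = ln(2)/t½ = 7.327 hour⁻¹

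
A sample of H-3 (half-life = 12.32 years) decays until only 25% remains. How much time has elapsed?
t = t½ × log₂(N₀/N) = 24.64 years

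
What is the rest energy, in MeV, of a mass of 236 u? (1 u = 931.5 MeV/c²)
E = mc² = 2.198e5 MeV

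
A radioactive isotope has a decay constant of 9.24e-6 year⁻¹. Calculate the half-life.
t½ = ln(2)/λ = 75020 years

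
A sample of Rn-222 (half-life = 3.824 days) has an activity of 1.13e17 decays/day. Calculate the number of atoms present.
N = A/λ = 6.234e17 atoms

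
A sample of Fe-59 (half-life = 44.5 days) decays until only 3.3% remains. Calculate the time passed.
t = t½ × log₂(N₀/N) = 219 days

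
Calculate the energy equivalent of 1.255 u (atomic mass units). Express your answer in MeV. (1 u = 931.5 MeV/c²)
E = mc² = 1169 MeV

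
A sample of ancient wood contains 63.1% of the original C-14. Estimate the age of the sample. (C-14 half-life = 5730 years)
Age = t½ × log₂(1/ratio) = 3806 years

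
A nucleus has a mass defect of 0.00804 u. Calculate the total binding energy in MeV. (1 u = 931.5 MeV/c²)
B.E. = Δm × 931.5 = 7.489 MeV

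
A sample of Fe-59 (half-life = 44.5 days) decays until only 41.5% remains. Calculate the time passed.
t = t½ × log₂(N₀/N) = 56.46 days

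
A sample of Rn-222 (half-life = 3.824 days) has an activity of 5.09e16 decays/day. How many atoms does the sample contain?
N = A/λ = 2.808e17 atoms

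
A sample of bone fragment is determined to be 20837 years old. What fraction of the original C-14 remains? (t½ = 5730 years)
N/N₀ = (1/2)^(t/t½) = 0.08041 = 8.04%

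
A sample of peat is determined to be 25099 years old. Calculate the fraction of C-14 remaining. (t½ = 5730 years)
N/N₀ = (1/2)^(t/t½) = 0.04802 = 4.8%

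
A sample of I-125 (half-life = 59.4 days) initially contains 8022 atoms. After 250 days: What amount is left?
N = N₀(1/2)^(t/t½) = 433.8 atoms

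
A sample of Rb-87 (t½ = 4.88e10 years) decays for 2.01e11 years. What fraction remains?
N/N₀ = (1/2)^(t/t½) = 0.05756 = 5.76%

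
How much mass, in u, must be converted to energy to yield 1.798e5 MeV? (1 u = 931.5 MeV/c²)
m = E/c² = 193 u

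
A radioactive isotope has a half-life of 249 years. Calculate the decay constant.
λ = ln(2)/t½ = 0.002784 year⁻¹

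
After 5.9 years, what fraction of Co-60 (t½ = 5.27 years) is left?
N/N₀ = (1/2)^(t/t½) = 0.4602 = 46%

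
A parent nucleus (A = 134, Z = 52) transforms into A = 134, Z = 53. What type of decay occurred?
ΔA = 0, ΔZ = +1 ⇒ beta-minus decay (β⁻)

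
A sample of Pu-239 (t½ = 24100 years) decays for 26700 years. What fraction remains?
N/N₀ = (1/2)^(t/t½) = 0.464 = 46.4%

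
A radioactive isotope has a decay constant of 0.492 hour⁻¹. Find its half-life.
t½ = ln(2)/λ = 1.409 hours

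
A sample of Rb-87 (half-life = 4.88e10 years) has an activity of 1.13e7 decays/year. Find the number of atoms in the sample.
N = A/λ = 7.956e17 atoms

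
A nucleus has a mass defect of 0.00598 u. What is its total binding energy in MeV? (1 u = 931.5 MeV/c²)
B.E. = Δm × 931.5 = 5.57 MeV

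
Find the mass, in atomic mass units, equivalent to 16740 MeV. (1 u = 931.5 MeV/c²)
m = E/c² = 17.97 u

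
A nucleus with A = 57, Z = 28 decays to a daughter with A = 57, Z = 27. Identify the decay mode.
ΔA = 0, ΔZ = -1 ⇒ beta-plus decay (β⁺) or electron capture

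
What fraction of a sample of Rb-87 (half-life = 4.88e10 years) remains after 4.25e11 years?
N/N₀ = (1/2)^(t/t½) = 0.00239 = 0.239%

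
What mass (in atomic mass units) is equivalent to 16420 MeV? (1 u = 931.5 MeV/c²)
m = E/c² = 17.63 u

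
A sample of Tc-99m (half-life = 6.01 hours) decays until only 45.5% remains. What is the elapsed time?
t = t½ × log₂(N₀/N) = 6.828 hours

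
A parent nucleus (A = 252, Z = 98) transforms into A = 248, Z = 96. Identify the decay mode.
ΔA = -4, ΔZ = -2 ⇒ alpha decay (α)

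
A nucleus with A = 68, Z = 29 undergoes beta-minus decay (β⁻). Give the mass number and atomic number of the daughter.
Daughter: A = 68, Z = 30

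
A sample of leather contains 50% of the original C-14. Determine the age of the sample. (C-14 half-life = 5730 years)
Age = t½ × log₂(1/ratio) = 5730 years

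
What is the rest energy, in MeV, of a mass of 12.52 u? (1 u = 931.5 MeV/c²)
E = mc² = 11660 MeV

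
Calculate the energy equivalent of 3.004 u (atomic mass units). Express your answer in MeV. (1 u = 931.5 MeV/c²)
E = mc² = 2798 MeV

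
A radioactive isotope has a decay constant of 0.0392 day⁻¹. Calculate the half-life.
t½ = ln(2)/λ = 17.68 days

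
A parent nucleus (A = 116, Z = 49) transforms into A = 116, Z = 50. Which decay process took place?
ΔA = 0, ΔZ = +1 ⇒ beta-minus decay (β⁻)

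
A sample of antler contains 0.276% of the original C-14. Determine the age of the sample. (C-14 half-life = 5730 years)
Age = t½ × log₂(1/ratio) = 48710 years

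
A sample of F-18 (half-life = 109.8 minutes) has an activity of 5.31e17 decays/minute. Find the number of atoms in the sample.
N = A/λ = 8.411e19 atoms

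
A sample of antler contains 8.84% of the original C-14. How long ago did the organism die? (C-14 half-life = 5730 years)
Age = t½ × log₂(1/ratio) = 20050 years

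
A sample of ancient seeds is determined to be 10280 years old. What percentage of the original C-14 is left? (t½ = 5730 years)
N/N₀ = (1/2)^(t/t½) = 0.2884 = 28.8%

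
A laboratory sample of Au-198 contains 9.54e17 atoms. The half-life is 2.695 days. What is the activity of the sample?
A = λN = 2.454e17 decays/day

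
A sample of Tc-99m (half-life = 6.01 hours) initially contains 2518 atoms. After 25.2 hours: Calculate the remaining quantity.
N = N₀(1/2)^(t/t½) = 137.7 atoms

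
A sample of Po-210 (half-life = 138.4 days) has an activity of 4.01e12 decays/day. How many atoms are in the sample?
N = A/λ = 8.007e14 atoms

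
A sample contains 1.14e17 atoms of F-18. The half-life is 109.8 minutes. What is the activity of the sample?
A = λN = 7.197e14 decays/minute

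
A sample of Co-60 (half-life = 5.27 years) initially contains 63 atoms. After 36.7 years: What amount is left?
N = N₀(1/2)^(t/t½) = 0.5046 atoms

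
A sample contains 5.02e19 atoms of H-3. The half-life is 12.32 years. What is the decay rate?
A = λN = 2.824e18 decays/year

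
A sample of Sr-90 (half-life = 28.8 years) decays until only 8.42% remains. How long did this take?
t = t½ × log₂(N₀/N) = 102.8 years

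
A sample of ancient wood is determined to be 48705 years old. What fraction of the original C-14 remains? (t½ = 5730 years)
N/N₀ = (1/2)^(t/t½) = 0.002762 = 0.276%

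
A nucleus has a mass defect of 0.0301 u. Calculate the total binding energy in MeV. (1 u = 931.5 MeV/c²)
B.E. = Δm × 931.5 = 28.04 MeV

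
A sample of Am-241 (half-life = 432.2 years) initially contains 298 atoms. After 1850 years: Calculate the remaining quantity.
N = N₀(1/2)^(t/t½) = 15.33 atoms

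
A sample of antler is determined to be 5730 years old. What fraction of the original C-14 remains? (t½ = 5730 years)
N/N₀ = (1/2)^(t/t½) = 0.5 = 50%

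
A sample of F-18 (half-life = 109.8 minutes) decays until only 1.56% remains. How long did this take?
t = t½ × log₂(N₀/N) = 659.1 minutes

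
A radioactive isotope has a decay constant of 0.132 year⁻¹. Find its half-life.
t½ = ln(2)/λ = 5.251 years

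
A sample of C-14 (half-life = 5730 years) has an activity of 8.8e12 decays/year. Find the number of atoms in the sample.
N = A/λ = 7.275e16 atoms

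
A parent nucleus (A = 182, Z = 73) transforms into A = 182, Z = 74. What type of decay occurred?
ΔA = 0, ΔZ = +1 ⇒ beta-minus decay (β⁻)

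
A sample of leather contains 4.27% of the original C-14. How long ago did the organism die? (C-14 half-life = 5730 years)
Age = t½ × log₂(1/ratio) = 26070 years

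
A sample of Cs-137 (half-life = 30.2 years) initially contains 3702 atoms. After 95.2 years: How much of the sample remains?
N = N₀(1/2)^(t/t½) = 416.4 atoms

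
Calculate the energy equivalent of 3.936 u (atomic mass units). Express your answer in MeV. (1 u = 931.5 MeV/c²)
E = mc² = 3666 MeV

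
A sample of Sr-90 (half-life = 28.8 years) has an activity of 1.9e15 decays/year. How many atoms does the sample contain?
N = A/λ = 7.894e16 atoms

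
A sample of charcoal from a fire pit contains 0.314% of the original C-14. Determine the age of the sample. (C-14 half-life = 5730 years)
Age = t½ × log₂(1/ratio) = 47650 years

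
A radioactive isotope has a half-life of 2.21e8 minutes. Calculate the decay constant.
λ = ln(2)/t½ = 3.136e-9 minute⁻¹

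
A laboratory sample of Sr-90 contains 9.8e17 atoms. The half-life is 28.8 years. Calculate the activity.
A = λN = 2.359e16 decays/year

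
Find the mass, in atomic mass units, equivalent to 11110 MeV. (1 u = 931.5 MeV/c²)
m = E/c² = 11.93 u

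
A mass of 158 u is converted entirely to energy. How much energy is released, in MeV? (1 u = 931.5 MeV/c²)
E = mc² = 1.472e5 MeV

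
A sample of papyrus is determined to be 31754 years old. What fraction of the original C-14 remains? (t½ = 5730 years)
N/N₀ = (1/2)^(t/t½) = 0.02147 = 2.15%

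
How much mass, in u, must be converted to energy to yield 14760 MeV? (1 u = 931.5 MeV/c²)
m = E/c² = 15.85 u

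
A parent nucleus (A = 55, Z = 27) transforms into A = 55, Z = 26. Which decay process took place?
ΔA = 0, ΔZ = -1 ⇒ beta-plus decay (β⁺) or electron capture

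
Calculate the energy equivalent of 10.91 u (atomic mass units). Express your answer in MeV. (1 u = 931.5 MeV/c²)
E = mc² = 10160 MeV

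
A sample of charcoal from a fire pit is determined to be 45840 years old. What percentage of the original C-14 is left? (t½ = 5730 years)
N/N₀ = (1/2)^(t/t½) = 0.003906 = 0.391%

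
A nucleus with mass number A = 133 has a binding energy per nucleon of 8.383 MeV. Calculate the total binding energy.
B.E. = 8.383 × 133 = 1115 MeV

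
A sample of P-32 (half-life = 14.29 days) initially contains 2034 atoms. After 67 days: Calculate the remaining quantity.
N = N₀(1/2)^(t/t½) = 78.88 atoms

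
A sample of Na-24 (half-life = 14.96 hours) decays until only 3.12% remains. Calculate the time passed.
t = t½ × log₂(N₀/N) = 74.83 hours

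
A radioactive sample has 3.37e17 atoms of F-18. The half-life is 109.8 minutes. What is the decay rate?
A = λN = 2.127e15 decays/minute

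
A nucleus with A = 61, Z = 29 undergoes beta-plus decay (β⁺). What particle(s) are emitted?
β⁺: positron (e⁺) + neutrino (νₑ)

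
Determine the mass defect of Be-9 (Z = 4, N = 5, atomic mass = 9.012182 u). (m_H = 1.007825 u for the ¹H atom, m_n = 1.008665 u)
Δm = Z·m_H + N·m_n − M = 0.06244 u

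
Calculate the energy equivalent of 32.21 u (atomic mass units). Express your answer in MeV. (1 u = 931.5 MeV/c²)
E = mc² = 30000 MeV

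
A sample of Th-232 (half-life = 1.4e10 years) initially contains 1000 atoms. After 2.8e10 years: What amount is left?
N = N₀(1/2)^(t/t½) = 250 atoms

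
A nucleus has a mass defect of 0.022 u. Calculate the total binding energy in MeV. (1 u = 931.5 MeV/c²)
B.E. = Δm × 931.5 = 20.49 MeV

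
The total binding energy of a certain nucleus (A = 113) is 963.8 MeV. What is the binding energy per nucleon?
B.E./A = 963.8/113 = 8.529 MeV/nucleon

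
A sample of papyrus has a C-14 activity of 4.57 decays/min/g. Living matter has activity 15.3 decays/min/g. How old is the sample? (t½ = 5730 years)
Age = t½ × log₂(A₀/A) = 9989 years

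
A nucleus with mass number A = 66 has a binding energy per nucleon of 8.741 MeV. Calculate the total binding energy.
B.E. = 8.741 × 66 = 576.9 MeV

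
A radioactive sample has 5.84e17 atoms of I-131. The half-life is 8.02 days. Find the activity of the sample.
A = λN = 5.047e16 decays/day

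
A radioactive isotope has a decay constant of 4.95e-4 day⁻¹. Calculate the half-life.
t½ = ln(2)/λ = 1400 days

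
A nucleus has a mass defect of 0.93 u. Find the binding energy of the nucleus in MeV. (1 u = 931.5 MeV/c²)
B.E. = Δm × 931.5 = 866.3 MeV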